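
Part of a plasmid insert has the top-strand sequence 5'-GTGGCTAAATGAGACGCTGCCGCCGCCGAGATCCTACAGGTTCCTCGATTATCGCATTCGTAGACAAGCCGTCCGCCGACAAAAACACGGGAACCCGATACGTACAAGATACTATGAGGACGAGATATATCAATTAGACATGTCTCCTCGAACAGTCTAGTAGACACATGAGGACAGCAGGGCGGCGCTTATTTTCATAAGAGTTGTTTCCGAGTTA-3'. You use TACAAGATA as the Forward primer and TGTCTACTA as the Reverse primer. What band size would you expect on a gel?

The forward primer matches the template at positions 103–111.
Reverse complement of the reverse primer: TAGTAGACA. This occurs on the top strand at positions 158–166.
The product runs from position 103 to position 166, so its length is 166 − 103 + 1 = 64 bp.

64 bp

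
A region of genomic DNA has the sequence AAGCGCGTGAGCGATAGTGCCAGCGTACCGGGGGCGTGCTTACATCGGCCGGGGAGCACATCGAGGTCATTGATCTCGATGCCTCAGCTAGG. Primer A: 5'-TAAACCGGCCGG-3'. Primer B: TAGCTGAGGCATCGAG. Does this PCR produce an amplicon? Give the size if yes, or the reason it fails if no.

Primer A (TAAACCGGCCGG) does not match the top strand, and its reverse complement CCGGCCGGTTTA does not match either.
With no annealing site for primer A, no amplification occurs.

No product — primer A has no binding site in the template.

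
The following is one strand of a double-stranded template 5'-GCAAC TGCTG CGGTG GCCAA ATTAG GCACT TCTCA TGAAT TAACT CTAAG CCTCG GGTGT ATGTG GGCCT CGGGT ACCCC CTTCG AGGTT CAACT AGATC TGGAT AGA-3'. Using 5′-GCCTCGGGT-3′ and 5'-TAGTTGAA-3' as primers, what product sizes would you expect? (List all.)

47 bp, 30 bp

The forward primer GCCTCGGGT matches the top strand at positions 50–58, 67–75.
The reverse primer's reverse complement is TTCAACTA, matching at positions 89–96.
Each forward site pairs with the reverse site to give a product ending at position 96: sizes 47, 30 bp.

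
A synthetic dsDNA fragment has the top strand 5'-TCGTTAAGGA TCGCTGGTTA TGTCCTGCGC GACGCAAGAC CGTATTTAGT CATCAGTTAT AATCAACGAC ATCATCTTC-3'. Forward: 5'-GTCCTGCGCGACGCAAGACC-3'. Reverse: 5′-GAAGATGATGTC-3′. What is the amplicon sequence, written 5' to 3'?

5'-GTCCTGCGCGACGCAAGACCGTATTTAGTCATCAGTTATAATCAACGACATCATCTTC-3'

The forward primer matches the template at positions 22–41.
The reverse primer's reverse complement is GACATCATCTTC, which matches the template at positions 68–79.
The product is the template from position 22 through 79 (58 bp).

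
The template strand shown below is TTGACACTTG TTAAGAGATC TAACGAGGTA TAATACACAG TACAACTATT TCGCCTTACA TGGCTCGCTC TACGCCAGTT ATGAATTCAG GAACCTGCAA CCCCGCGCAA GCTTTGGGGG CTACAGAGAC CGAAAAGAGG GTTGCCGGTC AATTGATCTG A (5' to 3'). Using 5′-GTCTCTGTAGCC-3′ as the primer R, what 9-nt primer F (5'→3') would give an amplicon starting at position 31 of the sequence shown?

5'-TAATACACA-3'

The reverse primer's reverse complement GGCTACAGAGAC matches the template at positions 119–130; the product starts at position 31.
The forward primer is identical to the top strand over positions 31–39: TAATACACA.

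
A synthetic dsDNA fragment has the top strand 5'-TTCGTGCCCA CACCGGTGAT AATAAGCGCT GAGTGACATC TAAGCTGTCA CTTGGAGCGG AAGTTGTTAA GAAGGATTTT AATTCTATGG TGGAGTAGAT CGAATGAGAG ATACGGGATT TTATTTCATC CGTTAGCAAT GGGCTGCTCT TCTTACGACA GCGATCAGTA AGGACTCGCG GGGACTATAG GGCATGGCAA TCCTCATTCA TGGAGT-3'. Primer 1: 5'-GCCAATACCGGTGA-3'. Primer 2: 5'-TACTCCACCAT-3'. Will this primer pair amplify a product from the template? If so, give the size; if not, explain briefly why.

No product — primer 1 has no binding site in the template.

Primer 1 (GCCAATACCGGTGA) does not match the top strand, and its reverse complement TCACCGGTATTGGC does not match either.
With no annealing site for primer 1, no amplification occurs.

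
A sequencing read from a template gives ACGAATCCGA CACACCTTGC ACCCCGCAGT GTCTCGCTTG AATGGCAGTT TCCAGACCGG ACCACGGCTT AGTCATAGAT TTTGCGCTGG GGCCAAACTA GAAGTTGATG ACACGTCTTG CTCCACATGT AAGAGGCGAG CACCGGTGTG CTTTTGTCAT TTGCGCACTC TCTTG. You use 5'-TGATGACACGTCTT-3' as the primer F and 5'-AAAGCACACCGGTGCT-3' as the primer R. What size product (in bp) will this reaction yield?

The forward primer matches the template at positions 106–119.
Reverse complement of the reverse primer: AGCACCGGTGTGCTTT. This occurs on the top strand at positions 139–154.
The product runs from position 106 to position 154, so its length is 154 − 106 + 1 = 49 bp.

49 bp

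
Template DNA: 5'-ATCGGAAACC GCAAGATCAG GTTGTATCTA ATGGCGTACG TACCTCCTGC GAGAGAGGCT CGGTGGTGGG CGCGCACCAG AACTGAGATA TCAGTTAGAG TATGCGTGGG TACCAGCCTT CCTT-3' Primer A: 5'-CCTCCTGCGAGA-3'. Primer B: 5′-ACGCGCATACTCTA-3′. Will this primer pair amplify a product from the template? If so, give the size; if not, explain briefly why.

Primer B (ACGCGCATACTCTA) does not match the top strand, and its reverse complement TAGAGTATGCGCGT does not match either.
With no annealing site for primer B, no amplification occurs.

No product — primer B has no binding site in the template.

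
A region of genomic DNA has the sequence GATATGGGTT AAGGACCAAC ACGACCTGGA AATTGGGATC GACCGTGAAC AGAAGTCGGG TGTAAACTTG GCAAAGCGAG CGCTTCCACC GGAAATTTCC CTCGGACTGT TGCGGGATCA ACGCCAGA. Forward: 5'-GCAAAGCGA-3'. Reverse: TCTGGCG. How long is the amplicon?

58 bp

Forward primer GCAAAGCGA is found on the top strand at positions 71–79.
Reverse complement of the reverse primer: CGCCAGA. This occurs on the top strand at positions 122–128.
Amplicon spans positions 71–128: 58 bp.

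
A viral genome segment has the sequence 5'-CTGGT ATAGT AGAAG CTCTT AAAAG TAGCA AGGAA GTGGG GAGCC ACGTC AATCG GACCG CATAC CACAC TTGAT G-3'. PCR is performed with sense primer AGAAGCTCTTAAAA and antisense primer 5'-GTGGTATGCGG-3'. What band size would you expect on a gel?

58 bp

Scanning the template, AGAAGCTCTTAAAA occurs at positions 11–24; this primer anneals to the bottom strand there with its 3' end pointing downstream.
The reverse primer's reverse complement is CCGCATACCAC, which matches the template at positions 58–68.
The product runs from position 11 to position 68, so its length is 68 − 11 + 1 = 58 bp.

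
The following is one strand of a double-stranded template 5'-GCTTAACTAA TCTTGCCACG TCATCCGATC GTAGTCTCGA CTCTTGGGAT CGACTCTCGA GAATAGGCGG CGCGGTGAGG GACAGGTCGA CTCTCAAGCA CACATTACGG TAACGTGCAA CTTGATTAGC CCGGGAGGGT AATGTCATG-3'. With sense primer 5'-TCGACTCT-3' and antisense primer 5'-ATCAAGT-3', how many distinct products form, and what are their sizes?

Three products: 90 bp, 77 bp, 40 bp

The forward primer TCGACTCT matches the top strand at positions 37–44, 50–57, 87–94.
The reverse primer's reverse complement is ACTTGAT, matching at positions 120–126.
Each forward site pairs with the reverse site to give a product ending at position 126: sizes 90, 77, 40 bp.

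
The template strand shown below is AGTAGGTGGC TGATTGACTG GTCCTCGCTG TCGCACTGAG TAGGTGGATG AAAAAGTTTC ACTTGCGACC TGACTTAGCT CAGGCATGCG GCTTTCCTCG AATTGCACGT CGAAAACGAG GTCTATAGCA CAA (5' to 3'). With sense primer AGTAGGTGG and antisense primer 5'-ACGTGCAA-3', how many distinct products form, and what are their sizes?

The forward primer AGTAGGTGG matches the top strand at positions 1–9, 39–47.
The reverse primer's reverse complement is TTGCACGT, matching at positions 103–110.
Each forward site pairs with the reverse site to give a product ending at position 110: sizes 110, 72 bp.

Two products: 110 bp, 72 bp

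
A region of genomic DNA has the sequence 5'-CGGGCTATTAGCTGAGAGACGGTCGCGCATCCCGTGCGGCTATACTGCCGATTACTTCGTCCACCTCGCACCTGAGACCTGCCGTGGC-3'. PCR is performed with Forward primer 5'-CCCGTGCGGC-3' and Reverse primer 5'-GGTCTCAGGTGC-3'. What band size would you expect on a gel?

The forward primer matches the template at positions 31–40.
The reverse primer's reverse complement is GCACCTGAGACC, which matches the template at positions 68–79.
Amplicon spans positions 31–79: 49 bp.

49 bp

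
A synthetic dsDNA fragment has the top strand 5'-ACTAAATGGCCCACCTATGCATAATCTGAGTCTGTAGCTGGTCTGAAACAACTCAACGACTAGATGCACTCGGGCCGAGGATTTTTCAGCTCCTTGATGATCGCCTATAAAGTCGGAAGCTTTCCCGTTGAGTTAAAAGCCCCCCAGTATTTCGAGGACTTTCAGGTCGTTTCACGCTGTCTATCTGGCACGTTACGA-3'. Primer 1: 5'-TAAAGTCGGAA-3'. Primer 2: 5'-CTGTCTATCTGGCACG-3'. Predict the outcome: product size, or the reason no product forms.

No product — both primers anneal to the same strand and extend in the same direction.

Primer 1 (TAAAGTCGGAA) matches the top strand at positions 108–118 (3' end points downstream).
Primer 2 (CTGTCTATCTGGCACG) also matches the top strand directly, at positions 177–192 — its reverse complement CGTGCCAGATAGACAG is not present.
Both primers anneal to the bottom strand with 3' ends pointing the same way, so neither can prime synthesis back toward the other.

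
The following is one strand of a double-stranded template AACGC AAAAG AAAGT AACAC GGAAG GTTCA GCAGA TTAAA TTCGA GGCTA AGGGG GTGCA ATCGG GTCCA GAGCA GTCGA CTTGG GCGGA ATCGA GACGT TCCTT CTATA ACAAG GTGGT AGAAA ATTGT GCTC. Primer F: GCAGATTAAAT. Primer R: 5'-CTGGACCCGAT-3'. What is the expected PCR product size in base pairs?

The forward primer matches the template at positions 31–41.
Taking the reverse complement of CTGGACCCGAT gives ATCGGGTCCAG, found at positions 61–71 on the template; the primer anneals here to the top strand with its 3' end pointing upstream.
Product length = (reverse-primer end) − (forward-primer start) + 1 = 71 − 31 + 1 = 41 bp.

41 bp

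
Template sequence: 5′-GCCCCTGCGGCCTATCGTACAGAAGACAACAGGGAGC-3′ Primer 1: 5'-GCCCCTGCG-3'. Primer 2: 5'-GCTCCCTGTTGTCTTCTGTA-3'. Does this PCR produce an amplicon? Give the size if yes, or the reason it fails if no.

Primer 1 (GCCCCTGCG) matches the top strand at positions 1–9; it acts as a forward primer.
Primer 2's reverse complement is TACAGAAGACAACAGGGAGC, matching the top strand at positions 18–37; it acts as a reverse primer.
The 3' ends face each other across positions 1–37, giving a 37 bp product.

Yes — a 37 bp product.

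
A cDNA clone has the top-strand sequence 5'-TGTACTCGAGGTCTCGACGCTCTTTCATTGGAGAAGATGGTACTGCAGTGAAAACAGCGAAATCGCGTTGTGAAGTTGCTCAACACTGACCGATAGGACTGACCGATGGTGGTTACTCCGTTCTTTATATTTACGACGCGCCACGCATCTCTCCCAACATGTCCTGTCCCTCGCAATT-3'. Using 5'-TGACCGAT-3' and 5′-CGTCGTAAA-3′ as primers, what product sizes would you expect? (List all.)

The forward primer TGACCGAT matches the top strand at positions 87–94, 100–107.
The reverse primer's reverse complement is TTTACGACG, matching at positions 130–138.
Each forward site pairs with the reverse site to give a product ending at position 138: sizes 52, 39 bp.

52 bp, 39 bp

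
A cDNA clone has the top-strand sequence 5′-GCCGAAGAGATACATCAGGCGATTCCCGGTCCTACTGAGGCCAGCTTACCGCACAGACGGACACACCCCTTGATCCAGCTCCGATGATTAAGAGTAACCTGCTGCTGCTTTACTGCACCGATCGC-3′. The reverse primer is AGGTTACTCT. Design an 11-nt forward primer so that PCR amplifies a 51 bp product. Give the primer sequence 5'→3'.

5'-CGCACAGACGG-3'

The reverse primer's reverse complement AGAGTAACCT matches the template at positions 91–100, so the product ends at position 100.
A 51 bp product then starts at position 100 − 51 + 1 = 50.
The forward primer is identical to the top strand there: CGCACAGACGG.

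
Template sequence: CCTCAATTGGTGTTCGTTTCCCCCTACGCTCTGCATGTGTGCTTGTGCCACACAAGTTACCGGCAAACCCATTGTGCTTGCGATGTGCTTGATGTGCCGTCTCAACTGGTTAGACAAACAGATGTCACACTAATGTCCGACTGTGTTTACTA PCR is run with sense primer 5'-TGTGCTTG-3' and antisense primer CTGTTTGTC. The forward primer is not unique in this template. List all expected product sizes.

84 bp, 49 bp, 38 bp

The forward primer TGTGCTTG matches the top strand at positions 38–45, 73–80, 84–91.
The reverse primer's reverse complement is GACAAACAG, matching at positions 113–121.
Each forward site pairs with the reverse site to give a product ending at position 121: sizes 84, 49, 38 bp.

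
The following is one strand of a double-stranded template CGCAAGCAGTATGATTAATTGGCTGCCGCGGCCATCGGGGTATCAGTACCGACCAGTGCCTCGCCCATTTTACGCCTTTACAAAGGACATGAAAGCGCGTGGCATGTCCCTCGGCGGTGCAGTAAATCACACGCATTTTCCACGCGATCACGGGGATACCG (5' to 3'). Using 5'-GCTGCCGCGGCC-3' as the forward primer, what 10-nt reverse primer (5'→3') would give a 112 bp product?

5'-CGTGTGATTT-3'

The forward primer binds at positions 22–33, so a 112 bp product ends at position 22 + 112 − 1 = 133.
The reverse primer anneals to the top strand over positions 124–133, i.e. to AAATCACACG.
Its sequence written 5'→3' is the reverse complement: CGTGTGATTT.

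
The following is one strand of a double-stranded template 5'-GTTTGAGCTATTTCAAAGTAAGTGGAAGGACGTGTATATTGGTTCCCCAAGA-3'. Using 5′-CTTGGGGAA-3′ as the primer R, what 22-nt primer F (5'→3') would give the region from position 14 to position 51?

5'-CAAAGTAAGTGGAAGGACGTGT-3'

The reverse primer's reverse complement TTCCCCAAG matches the template at positions 43–51; the product starts at position 14.
The forward primer is identical to the top strand over positions 14–35: CAAAGTAAGTGGAAGGACGTGT.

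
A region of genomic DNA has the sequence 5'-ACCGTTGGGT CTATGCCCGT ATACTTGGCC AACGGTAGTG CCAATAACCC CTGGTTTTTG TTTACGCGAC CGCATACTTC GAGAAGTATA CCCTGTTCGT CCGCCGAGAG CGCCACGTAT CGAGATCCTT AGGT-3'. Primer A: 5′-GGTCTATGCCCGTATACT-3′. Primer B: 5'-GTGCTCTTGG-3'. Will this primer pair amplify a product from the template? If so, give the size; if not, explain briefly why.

No product — primer B has no binding site in the template.

Primer B (GTGCTCTTGG) does not match the top strand, and its reverse complement CCAAGAGCAC does not match either.
With no annealing site for primer B, no amplification occurs.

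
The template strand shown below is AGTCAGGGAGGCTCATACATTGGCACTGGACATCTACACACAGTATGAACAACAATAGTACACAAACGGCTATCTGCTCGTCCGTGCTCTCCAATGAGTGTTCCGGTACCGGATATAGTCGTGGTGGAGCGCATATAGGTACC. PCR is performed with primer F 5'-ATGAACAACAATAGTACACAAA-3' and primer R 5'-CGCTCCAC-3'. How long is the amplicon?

The forward primer matches the template at positions 45–66.
The reverse primer's reverse complement is GTGGAGCG, which matches the template at positions 124–131.
Product length = (reverse-primer end) − (forward-primer start) + 1 = 131 − 45 + 1 = 87 bp.

87 bp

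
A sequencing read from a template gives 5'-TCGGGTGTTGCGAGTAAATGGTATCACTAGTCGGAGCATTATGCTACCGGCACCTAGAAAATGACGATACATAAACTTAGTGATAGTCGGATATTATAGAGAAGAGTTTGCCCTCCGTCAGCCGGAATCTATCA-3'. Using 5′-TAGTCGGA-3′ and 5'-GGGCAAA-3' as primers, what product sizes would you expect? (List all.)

The forward primer TAGTCGGA matches the top strand at positions 28–35, 84–91.
The reverse primer's reverse complement is TTTGCCC, matching at positions 107–113.
Each forward site pairs with the reverse site to give a product ending at position 113: sizes 86, 30 bp.

86 bp, 30 bp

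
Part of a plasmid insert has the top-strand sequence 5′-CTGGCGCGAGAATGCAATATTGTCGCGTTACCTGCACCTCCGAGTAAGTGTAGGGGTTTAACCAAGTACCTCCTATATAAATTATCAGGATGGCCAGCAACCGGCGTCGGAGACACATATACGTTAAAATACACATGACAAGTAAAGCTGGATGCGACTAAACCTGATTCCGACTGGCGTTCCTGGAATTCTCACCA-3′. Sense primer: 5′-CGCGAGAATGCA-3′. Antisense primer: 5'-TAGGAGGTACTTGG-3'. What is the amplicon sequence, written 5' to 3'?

5'-CGCGAGAATGCAATATTGTCGCGTTACCTGCACCTCCGAGTAAGTGTAGGGGTTTAACCAAGTACCTCCTA-3'

The forward primer matches the template at positions 5–16.
Reverse complement of the reverse primer: CCAAGTACCTCCTA. This occurs on the top strand at positions 62–75.
The product is the template from position 5 through 75 (71 bp).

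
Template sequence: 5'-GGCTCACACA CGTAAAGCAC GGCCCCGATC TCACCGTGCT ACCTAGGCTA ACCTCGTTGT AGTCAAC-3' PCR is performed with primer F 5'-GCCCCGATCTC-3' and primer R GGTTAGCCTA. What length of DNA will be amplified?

32 bp

Forward primer GCCCCGATCTC is found on the top strand at positions 22–32.
Reverse complement of the reverse primer: TAGGCTAACC. This occurs on the top strand at positions 44–53.
Amplicon spans positions 22–53: 32 bp.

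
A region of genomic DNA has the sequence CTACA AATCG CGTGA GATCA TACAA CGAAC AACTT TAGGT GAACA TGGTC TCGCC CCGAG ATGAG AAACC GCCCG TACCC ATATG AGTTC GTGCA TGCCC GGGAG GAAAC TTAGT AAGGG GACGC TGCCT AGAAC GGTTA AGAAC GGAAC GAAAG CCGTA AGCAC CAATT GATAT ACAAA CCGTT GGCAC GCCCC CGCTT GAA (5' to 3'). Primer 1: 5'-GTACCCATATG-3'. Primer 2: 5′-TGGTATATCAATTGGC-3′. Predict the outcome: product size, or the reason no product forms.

Primer 2 (TGGTATATCAATTGGC) does not match the top strand, and its reverse complement GCCAATTGATATACCA does not match either.
With no annealing site for primer 2, no amplification occurs.

No product — primer 2 has no binding site in the template.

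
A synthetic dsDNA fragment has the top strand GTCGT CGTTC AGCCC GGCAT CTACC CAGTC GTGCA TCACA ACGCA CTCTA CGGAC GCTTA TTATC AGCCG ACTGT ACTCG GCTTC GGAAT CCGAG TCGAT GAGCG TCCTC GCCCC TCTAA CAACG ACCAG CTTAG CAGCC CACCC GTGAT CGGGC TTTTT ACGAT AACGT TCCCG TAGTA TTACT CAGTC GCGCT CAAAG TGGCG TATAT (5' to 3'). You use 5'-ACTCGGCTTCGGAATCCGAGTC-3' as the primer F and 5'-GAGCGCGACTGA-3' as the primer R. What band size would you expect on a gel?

121 bp

Forward primer ACTCGGCTTCGGAATCCGAGTC is found on the top strand at positions 76–97.
Reverse complement of the reverse primer: TCAGTCGCGCTC. This occurs on the top strand at positions 185–196.
The product runs from position 76 to position 196, so its length is 196 − 76 + 1 = 121 bp.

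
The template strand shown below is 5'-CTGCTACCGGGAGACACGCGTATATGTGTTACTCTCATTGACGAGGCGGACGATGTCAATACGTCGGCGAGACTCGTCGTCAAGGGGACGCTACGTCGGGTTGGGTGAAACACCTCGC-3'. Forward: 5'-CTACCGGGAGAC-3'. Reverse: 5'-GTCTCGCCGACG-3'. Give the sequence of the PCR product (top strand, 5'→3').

Forward primer CTACCGGGAGAC is found on the top strand at positions 4–15.
The reverse primer's reverse complement is CGTCGGCGAGAC, which matches the template at positions 62–73.
The product is the template from position 4 through 73 (70 bp).

5'-CTACCGGGAGACACGCGTATATGTGTTACTCTCATTGACGAGGCGGACGATGTCAATACGTCGGCGAGAC-3'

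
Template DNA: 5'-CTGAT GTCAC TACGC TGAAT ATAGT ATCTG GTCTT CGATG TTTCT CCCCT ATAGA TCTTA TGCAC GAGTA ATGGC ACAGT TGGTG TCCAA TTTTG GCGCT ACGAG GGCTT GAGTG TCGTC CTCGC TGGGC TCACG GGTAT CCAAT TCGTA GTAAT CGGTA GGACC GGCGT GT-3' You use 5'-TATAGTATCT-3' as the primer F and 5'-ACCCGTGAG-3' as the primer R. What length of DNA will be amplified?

Forward primer TATAGTATCT is found on the top strand at positions 20–29.
Reverse complement of the reverse primer: CTCACGGGT. This occurs on the top strand at positions 130–138.
Product length = (reverse-primer end) − (forward-primer start) + 1 = 138 − 20 + 1 = 119 bp.

119 bp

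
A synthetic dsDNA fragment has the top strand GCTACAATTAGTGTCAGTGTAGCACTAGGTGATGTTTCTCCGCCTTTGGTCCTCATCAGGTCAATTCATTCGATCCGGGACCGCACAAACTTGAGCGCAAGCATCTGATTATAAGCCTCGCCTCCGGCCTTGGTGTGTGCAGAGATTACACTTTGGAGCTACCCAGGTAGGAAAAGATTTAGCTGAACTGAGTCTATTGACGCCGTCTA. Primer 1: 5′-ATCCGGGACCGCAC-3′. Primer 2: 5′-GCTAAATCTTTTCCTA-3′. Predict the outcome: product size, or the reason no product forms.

Primer 1 (ATCCGGGACCGCAC) matches the top strand at positions 73–86; it acts as a forward primer.
Primer 2's reverse complement is TAGGAAAAGATTTAGC, matching the top strand at positions 168–183; it acts as a reverse primer.
The 3' ends face each other across positions 73–183, giving a 111 bp product.

Yes — a 111 bp product.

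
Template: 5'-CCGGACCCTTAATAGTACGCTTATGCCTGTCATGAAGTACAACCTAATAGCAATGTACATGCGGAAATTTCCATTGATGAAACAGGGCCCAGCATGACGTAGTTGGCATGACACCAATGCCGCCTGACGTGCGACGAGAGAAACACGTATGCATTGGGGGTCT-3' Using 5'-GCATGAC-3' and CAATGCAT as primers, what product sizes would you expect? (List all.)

The forward primer GCATGAC matches the top strand at positions 92–98, 106–112.
The reverse primer's reverse complement is ATGCATTG, matching at positions 149–156.
Each forward site pairs with the reverse site to give a product ending at position 156: sizes 65, 51 bp.

65 bp, 51 bp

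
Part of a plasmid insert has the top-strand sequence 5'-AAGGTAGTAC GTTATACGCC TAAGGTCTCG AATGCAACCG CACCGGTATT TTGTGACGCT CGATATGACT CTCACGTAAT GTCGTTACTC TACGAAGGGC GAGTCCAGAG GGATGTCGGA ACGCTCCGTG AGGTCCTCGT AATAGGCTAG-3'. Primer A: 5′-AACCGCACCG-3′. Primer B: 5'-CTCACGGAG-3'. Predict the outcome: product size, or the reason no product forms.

Yes — a 97 bp product.

Primer A (AACCGCACCG) matches the top strand at positions 36–45; it acts as a forward primer.
Primer B's reverse complement is CTCCGTGAG, matching the top strand at positions 124–132; it acts as a reverse primer.
The 3' ends face each other across positions 36–132, giving a 97 bp product.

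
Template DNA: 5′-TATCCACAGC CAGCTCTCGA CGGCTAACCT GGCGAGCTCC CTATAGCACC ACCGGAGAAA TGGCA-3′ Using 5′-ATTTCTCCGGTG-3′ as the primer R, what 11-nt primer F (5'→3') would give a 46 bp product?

The reverse primer's reverse complement CACCGGAGAAAT matches the template at positions 50–61, so the product ends at position 61.
A 46 bp product then starts at position 61 − 46 + 1 = 16.
The forward primer is identical to the top strand there: CTCGACGGCTA.

5'-CTCGACGGCTA-3'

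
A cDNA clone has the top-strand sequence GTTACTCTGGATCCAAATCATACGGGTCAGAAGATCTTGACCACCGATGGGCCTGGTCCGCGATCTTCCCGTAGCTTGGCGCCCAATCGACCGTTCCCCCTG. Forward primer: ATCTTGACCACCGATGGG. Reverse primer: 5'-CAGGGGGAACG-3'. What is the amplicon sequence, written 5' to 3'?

5'-ATCTTGACCACCGATGGGCCTGGTCCGCGATCTTCCCGTAGCTTGGCGCCCAATCGACCGTTCCCCCTG-3'

Forward primer ATCTTGACCACCGATGGG is found on the top strand at positions 34–51.
Reverse complement of the reverse primer: CGTTCCCCCTG. This occurs on the top strand at positions 92–102.
The product is the template from position 34 through 102 (69 bp).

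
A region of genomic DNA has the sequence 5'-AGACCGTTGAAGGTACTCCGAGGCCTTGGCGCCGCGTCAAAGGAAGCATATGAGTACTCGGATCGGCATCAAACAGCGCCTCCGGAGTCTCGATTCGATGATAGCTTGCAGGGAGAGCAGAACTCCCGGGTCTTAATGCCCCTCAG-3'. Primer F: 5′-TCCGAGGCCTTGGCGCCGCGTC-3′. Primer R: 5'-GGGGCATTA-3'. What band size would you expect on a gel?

The forward primer matches the template at positions 17–38.
Reverse complement of the reverse primer: TAATGCCCC. This occurs on the top strand at positions 134–142.
Amplicon spans positions 17–142: 126 bp.

126 bp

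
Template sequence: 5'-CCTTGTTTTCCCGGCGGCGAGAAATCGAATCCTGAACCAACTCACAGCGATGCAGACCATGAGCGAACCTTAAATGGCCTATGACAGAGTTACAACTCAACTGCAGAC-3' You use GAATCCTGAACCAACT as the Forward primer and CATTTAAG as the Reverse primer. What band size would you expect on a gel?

50 bp

Scanning the template, GAATCCTGAACCAACT occurs at positions 27–42; this primer anneals to the bottom strand there with its 3' end pointing downstream.
The reverse primer's reverse complement is CTTAAATG, which matches the template at positions 69–76.
Product length = (reverse-primer end) − (forward-primer start) + 1 = 76 − 27 + 1 = 50 bp.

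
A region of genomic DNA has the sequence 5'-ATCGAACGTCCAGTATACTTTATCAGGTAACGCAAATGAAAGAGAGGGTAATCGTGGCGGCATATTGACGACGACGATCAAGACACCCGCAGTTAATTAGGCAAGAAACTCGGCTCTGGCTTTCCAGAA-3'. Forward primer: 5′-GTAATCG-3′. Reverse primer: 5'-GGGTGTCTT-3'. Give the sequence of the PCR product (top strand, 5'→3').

Scanning the template, GTAATCG occurs at positions 48–54; this primer anneals to the bottom strand there with its 3' end pointing downstream.
Reverse complement of the reverse primer: AAGACACCC. This occurs on the top strand at positions 80–88.
The product is the template from position 48 through 88 (41 bp).

5'-GTAATCGTGGCGGCATATTGACGACGACGATCAAGACACCC-3'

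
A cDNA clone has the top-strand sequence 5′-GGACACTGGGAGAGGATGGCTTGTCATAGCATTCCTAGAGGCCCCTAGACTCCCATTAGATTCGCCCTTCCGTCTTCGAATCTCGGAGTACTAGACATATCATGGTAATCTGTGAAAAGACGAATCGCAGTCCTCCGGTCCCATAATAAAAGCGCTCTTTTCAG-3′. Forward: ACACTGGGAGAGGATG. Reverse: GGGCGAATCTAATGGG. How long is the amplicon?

65 bp

Scanning the template, ACACTGGGAGAGGATG occurs at positions 3–18; this primer anneals to the bottom strand there with its 3' end pointing downstream.
Reverse complement of the reverse primer: CCCATTAGATTCGCCC. This occurs on the top strand at positions 52–67.
The product runs from position 3 to position 67, so its length is 67 − 3 + 1 = 65 bp.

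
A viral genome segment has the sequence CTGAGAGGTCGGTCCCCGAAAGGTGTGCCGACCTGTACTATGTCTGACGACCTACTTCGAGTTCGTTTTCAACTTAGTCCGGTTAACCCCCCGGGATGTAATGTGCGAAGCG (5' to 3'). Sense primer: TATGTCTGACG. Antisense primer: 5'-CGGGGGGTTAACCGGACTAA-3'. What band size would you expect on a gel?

Forward primer TATGTCTGACG is found on the top strand at positions 39–49.
Taking the reverse complement of CGGGGGGTTAACCGGACTAA gives TTAGTCCGGTTAACCCCCCG, found at positions 74–93 on the template; the primer anneals here to the top strand with its 3' end pointing upstream.
Amplicon spans positions 39–93: 55 bp.

55 bp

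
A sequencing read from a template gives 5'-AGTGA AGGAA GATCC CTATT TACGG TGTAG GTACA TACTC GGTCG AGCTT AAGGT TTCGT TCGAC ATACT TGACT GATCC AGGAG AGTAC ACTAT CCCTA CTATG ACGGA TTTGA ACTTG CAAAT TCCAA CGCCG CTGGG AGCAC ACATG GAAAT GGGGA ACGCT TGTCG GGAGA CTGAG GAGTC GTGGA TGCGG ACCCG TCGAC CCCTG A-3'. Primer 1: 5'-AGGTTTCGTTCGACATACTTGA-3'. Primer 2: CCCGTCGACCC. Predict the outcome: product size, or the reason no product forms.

No product — both primers anneal to the same strand and extend in the same direction.

Primer 1 (AGGTTTCGTTCGACATACTTGA) matches the top strand at positions 52–73 (3' end points downstream).
Primer 2 (CCCGTCGACCC) also matches the top strand directly, at positions 197–207 — its reverse complement GGGTCGACGGG is not present.
Both primers anneal to the bottom strand with 3' ends pointing the same way, so neither can prime synthesis back toward the other.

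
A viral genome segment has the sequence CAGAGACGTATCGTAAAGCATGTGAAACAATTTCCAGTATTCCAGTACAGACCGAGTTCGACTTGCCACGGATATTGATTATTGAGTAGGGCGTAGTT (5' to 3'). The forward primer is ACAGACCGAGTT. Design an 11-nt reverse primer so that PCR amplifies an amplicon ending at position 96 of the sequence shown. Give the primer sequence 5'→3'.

The forward primer binds at positions 47–58; the product's 3' end on the top strand is position 96.
The reverse primer anneals to the top strand over positions 86–96, i.e. to GTAGGGCGTAG.
Its sequence written 5'→3' is the reverse complement: CTACGCCCTAC.

5'-CTACGCCCTAC-3'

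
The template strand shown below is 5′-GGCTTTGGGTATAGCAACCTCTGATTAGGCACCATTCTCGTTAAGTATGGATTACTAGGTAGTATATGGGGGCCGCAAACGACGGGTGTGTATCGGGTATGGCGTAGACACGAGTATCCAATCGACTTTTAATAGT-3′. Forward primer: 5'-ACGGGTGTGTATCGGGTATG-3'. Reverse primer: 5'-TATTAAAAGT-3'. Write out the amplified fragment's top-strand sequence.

The forward primer matches the template at positions 82–101.
Taking the reverse complement of TATTAAAAGT gives ACTTTTAATA, found at positions 125–134 on the template; the primer anneals here to the top strand with its 3' end pointing upstream.
The product is the template from position 82 through 134 (53 bp).

5'-ACGGGTGTGTATCGGGTATGGCGTAGACACGAGTATCCAATCGACTTTTAATA-3'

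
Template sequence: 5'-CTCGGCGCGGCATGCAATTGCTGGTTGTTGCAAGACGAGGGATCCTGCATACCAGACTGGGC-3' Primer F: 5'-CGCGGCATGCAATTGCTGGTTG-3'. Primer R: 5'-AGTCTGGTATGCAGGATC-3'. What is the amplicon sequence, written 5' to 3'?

Scanning the template, CGCGGCATGCAATTGCTGGTTG occurs at positions 6–27; this primer anneals to the bottom strand there with its 3' end pointing downstream.
Reverse complement of the reverse primer: GATCCTGCATACCAGACT. This occurs on the top strand at positions 41–58.
The product is the template from position 6 through 58 (53 bp).

5'-CGCGGCATGCAATTGCTGGTTGTTGCAAGACGAGGGATCCTGCATACCAGACT-3'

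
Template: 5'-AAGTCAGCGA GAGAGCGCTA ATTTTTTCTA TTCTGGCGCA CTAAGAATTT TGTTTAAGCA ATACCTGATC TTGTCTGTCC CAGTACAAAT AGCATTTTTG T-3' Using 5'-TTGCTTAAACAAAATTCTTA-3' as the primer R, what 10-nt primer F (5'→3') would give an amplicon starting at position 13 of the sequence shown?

The reverse primer's reverse complement TAAGAATTTTGTTTAAGCAA matches the template at positions 42–61; the product starts at position 13.
The forward primer is identical to the top strand over positions 13–22: GAGCGCTAAT.

5'-GAGCGCTAAT-3'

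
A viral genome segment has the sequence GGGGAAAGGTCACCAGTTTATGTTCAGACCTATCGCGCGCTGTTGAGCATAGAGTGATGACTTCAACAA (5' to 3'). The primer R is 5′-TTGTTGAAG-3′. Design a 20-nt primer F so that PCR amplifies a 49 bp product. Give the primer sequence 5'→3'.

The reverse primer's reverse complement CTTCAACAA matches the template at positions 61–69, so the product ends at position 69.
A 49 bp product then starts at position 69 − 49 + 1 = 21.
The forward primer is identical to the top strand there: TGTTCAGACCTATCGCGCGC.

5'-TGTTCAGACCTATCGCGCGC-3'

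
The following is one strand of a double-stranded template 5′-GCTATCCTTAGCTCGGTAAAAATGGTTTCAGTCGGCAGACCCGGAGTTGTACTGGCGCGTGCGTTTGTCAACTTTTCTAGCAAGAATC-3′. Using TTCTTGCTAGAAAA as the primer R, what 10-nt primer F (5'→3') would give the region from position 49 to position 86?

5'-GTACTGGCGC-3'

The reverse primer's reverse complement TTTTCTAGCAAGAA matches the template at positions 73–86; the product starts at position 49.
The forward primer is identical to the top strand over positions 49–58: GTACTGGCGC.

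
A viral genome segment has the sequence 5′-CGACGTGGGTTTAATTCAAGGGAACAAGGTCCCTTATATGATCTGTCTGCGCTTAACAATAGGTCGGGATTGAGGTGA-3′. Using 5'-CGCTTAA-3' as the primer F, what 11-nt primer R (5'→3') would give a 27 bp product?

The forward primer binds at positions 50–56, so a 27 bp product ends at position 50 + 27 − 1 = 76.
The reverse primer anneals to the top strand over positions 66–76, i.e. to GGGATTGAGGT.
Its sequence written 5'→3' is the reverse complement: ACCTCAATCCC.

5'-ACCTCAATCCC-3'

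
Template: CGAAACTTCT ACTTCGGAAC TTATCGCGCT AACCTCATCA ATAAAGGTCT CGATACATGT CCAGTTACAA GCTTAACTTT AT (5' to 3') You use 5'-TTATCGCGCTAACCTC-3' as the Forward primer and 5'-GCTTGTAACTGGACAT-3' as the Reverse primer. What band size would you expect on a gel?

Scanning the template, TTATCGCGCTAACCTC occurs at positions 21–36; this primer anneals to the bottom strand there with its 3' end pointing downstream.
Taking the reverse complement of GCTTGTAACTGGACAT gives ATGTCCAGTTACAAGC, found at positions 57–72 on the template; the primer anneals here to the top strand with its 3' end pointing upstream.
The product runs from position 21 to position 72, so its length is 72 − 21 + 1 = 52 bp.

52 bp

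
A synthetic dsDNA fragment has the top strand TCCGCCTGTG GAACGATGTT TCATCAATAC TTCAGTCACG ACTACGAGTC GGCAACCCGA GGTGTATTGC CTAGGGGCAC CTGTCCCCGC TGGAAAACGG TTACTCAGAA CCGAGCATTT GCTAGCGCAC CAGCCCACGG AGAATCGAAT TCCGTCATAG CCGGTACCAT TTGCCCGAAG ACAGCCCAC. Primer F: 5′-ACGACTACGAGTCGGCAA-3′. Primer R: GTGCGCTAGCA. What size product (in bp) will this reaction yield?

93 bp

Scanning the template, ACGACTACGAGTCGGCAA occurs at positions 38–55; this primer anneals to the bottom strand there with its 3' end pointing downstream.
The reverse primer's reverse complement is TGCTAGCGCAC, which matches the template at positions 120–130.
Amplicon spans positions 38–130: 93 bp.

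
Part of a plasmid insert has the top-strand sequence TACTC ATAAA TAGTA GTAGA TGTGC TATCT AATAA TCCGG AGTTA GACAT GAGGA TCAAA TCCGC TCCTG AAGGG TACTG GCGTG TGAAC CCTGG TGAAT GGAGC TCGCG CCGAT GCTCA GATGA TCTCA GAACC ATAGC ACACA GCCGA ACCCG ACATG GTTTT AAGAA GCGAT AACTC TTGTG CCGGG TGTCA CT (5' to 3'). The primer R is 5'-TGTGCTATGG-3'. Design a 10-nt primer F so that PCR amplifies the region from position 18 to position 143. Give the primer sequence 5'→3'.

The reverse primer's reverse complement CCATAGCACA matches the template at positions 134–143; the product starts at position 18.
The forward primer is identical to the top strand over positions 18–27: AGATGTGCTA.

5'-AGATGTGCTA-3'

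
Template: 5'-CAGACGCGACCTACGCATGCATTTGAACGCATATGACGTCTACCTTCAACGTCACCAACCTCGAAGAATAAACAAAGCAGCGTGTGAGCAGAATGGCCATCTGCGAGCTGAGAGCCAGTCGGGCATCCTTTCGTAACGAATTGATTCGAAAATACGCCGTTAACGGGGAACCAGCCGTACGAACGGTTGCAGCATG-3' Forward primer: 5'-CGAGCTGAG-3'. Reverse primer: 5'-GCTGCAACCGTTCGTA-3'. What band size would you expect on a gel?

90 bp

Forward primer CGAGCTGAG is found on the top strand at positions 104–112.
The reverse primer's reverse complement is TACGAACGGTTGCAGC, which matches the template at positions 178–193.
Amplicon spans positions 104–193: 90 bp.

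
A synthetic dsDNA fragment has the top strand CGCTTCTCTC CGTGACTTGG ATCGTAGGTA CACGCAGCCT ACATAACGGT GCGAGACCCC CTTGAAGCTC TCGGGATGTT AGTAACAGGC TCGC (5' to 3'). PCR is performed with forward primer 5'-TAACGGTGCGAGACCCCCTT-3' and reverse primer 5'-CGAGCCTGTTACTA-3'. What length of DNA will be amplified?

Scanning the template, TAACGGTGCGAGACCCCCTT occurs at positions 44–63; this primer anneals to the bottom strand there with its 3' end pointing downstream.
Reverse complement of the reverse primer: TAGTAACAGGCTCG. This occurs on the top strand at positions 80–93.
The product runs from position 44 to position 93, so its length is 93 − 44 + 1 = 50 bp.

50 bp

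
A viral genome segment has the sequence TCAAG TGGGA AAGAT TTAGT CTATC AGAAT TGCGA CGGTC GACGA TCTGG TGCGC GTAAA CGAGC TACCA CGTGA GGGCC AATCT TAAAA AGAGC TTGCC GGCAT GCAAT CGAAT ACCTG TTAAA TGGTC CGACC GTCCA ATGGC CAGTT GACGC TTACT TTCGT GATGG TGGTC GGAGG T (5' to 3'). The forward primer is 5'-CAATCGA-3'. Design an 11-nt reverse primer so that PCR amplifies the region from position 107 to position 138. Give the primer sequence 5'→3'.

5'-GACGGTCGGAC-3'

The product's 3' end on the top strand is position 138.
The reverse primer anneals to the top strand over positions 128–138, i.e. to GTCCGACCGTC.
Its sequence written 5'→3' is the reverse complement: GACGGTCGGAC.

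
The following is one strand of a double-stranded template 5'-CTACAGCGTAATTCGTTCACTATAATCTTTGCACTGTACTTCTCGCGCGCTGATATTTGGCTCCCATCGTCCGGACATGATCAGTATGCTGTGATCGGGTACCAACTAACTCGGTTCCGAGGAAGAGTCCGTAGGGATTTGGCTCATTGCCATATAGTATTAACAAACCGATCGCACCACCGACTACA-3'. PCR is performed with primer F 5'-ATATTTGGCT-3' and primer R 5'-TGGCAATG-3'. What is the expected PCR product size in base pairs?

Forward primer ATATTTGGCT is found on the top strand at positions 53–62.
Reverse complement of the reverse primer: CATTGCCA. This occurs on the top strand at positions 145–152.
Amplicon spans positions 53–152: 100 bp.

100 bp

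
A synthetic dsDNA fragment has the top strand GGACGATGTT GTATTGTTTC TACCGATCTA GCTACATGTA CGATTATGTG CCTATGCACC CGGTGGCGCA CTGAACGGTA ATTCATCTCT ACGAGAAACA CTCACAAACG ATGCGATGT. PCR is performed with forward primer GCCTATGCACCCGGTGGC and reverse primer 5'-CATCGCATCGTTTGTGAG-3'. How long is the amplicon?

Scanning the template, GCCTATGCACCCGGTGGC occurs at positions 50–67; this primer anneals to the bottom strand there with its 3' end pointing downstream.
Taking the reverse complement of CATCGCATCGTTTGTGAG gives CTCACAAACGATGCGATG, found at positions 101–118 on the template; the primer anneals here to the top strand with its 3' end pointing upstream.
The product runs from position 50 to position 118, so its length is 118 − 50 + 1 = 69 bp.

69 bp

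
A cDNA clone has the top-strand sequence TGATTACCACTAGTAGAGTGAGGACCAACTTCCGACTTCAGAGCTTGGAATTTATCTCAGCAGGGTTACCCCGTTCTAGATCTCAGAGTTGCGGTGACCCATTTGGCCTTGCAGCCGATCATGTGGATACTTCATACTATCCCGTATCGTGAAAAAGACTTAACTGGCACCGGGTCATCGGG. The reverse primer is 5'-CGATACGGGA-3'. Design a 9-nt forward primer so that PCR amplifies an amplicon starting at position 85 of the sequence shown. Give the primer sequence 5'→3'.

The reverse primer's reverse complement TCCCGTATCG matches the template at positions 140–149; the product starts at position 85.
The forward primer is identical to the top strand over positions 85–93: AGAGTTGCG.

5'-AGAGTTGCG-3'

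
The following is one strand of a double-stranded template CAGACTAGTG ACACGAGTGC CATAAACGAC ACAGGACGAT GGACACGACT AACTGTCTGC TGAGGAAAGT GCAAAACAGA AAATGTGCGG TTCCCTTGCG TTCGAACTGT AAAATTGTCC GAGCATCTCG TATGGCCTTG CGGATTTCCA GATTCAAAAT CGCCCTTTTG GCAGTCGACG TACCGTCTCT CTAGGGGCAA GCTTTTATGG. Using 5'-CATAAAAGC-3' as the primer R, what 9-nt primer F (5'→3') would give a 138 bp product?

5'-CAAAACAGA-3'

The reverse primer's reverse complement GCTTTTATG matches the template at positions 201–209, so the product ends at position 209.
A 138 bp product then starts at position 209 − 138 + 1 = 72.
The forward primer is identical to the top strand there: CAAAACAGA.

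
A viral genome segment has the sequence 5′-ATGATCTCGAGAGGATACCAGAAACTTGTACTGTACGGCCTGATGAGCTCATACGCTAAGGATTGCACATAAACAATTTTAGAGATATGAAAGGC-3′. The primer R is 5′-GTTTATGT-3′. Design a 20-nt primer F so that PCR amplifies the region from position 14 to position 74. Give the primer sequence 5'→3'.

The reverse primer's reverse complement ACATAAAC matches the template at positions 67–74; the product starts at position 14.
The forward primer is identical to the top strand over positions 14–33: GATACCAGAAACTTGTACTG.

5'-GATACCAGAAACTTGTACTG-3'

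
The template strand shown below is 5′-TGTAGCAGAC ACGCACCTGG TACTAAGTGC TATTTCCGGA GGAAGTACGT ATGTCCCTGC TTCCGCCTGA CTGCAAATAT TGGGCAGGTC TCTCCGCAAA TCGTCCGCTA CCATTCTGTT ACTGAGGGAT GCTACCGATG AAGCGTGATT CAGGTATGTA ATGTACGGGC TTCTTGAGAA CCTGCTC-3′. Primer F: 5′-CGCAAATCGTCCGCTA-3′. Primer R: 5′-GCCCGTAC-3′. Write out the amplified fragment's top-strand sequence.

The forward primer matches the template at positions 95–110.
Taking the reverse complement of GCCCGTAC gives GTACGGGC, found at positions 163–170 on the template; the primer anneals here to the top strand with its 3' end pointing upstream.
The product is the template from position 95 through 170 (76 bp).

5'-CGCAAATCGTCCGCTACCATTCTGTTACTGAGGGATGCTACCGATGAAGCGTGATTCAGGTATGTAATGTACGGGC-3'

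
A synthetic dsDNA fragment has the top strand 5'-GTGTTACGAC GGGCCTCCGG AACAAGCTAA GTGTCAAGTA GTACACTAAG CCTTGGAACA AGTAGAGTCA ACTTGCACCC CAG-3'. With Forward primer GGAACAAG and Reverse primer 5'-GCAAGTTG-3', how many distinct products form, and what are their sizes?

The forward primer GGAACAAG matches the top strand at positions 19–26, 55–62.
The reverse primer's reverse complement is CAACTTGC, matching at positions 69–76.
Each forward site pairs with the reverse site to give a product ending at position 76: sizes 58, 22 bp.

Two products: 58 bp, 22 bp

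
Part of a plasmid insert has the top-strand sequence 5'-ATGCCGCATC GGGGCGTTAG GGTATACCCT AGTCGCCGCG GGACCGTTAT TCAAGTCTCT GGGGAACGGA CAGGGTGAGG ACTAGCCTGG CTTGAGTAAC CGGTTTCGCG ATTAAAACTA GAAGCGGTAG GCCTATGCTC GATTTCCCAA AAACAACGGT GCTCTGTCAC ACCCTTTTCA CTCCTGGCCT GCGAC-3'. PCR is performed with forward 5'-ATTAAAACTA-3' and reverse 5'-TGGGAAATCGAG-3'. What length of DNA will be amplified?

39 bp

Forward primer ATTAAAACTA is found on the top strand at positions 111–120.
Reverse complement of the reverse primer: CTCGATTTCCCA. This occurs on the top strand at positions 138–149.
The product runs from position 111 to position 149, so its length is 149 − 111 + 1 = 39 bp.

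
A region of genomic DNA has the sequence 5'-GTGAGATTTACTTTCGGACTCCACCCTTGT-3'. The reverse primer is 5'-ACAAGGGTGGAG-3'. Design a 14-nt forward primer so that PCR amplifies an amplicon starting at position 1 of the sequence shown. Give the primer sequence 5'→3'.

5'-GTGAGATTTACTTT-3'

The reverse primer's reverse complement CTCCACCCTTGT matches the template at positions 19–30; the product starts at position 1.
The forward primer is identical to the top strand over positions 1–14: GTGAGATTTACTTT.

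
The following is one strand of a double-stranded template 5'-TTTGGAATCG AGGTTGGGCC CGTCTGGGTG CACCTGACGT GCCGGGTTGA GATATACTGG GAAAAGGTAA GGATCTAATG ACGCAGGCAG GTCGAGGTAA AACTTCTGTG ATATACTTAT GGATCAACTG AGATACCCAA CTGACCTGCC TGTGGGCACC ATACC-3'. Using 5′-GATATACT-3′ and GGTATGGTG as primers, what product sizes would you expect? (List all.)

115 bp, 56 bp

The forward primer GATATACT matches the top strand at positions 51–58, 110–117.
The reverse primer's reverse complement is CACCATACC, matching at positions 157–165.
Each forward site pairs with the reverse site to give a product ending at position 165: sizes 115, 56 bp.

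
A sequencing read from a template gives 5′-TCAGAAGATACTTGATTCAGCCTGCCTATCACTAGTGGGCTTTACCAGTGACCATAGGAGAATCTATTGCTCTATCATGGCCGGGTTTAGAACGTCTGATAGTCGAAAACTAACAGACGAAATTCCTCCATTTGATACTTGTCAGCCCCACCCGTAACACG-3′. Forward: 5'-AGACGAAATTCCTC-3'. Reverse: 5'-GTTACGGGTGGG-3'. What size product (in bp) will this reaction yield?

44 bp

Scanning the template, AGACGAAATTCCTC occurs at positions 115–128; this primer anneals to the bottom strand there with its 3' end pointing downstream.
Taking the reverse complement of GTTACGGGTGGG gives CCCACCCGTAAC, found at positions 147–158 on the template; the primer anneals here to the top strand with its 3' end pointing upstream.
The product runs from position 115 to position 158, so its length is 158 − 115 + 1 = 44 bp.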